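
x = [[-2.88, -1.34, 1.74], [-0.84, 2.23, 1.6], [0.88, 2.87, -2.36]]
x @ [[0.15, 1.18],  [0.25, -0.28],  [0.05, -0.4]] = [[-0.68,-3.72],[0.51,-2.26],[0.73,1.18]]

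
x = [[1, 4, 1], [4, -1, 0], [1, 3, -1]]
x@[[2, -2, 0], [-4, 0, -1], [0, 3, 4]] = [[-14, 1, 0], [12, -8, 1], [-10, -5, -7]]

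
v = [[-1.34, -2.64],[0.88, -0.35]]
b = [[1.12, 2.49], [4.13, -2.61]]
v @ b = [[-12.40, 3.55], [-0.46, 3.10]]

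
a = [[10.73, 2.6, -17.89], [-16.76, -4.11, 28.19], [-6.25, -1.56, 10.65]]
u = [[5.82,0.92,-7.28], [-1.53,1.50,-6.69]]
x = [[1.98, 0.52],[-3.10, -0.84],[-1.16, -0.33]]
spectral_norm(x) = 4.00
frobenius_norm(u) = 11.71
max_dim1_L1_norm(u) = 14.02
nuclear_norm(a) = 41.21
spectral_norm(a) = 41.10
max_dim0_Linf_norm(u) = 7.28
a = x @ u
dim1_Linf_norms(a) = [17.89, 28.19, 10.65]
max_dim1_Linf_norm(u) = 7.28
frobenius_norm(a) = 41.10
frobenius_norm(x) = 4.00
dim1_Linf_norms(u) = [7.28, 6.69]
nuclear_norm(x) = 4.02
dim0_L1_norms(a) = [33.74, 8.27, 56.73]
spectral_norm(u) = 10.68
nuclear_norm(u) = 15.48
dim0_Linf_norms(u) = [5.82, 1.5, 7.28]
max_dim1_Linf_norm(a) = 28.19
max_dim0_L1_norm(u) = 13.97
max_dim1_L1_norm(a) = 49.06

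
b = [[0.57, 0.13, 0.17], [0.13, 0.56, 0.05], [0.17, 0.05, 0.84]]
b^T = [[0.57, 0.13, 0.17], [0.13, 0.56, 0.05], [0.17, 0.05, 0.84]]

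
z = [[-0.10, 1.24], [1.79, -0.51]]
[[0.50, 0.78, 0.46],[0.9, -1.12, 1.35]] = z @ [[0.63, -0.46, 0.88], [0.45, 0.59, 0.44]]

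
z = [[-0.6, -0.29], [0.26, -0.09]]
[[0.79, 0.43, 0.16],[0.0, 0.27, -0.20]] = z @ [[-0.55, 0.31, -0.56], [-1.60, -2.11, 0.60]]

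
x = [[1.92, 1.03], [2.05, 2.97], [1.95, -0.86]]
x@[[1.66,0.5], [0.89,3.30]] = [[4.10, 4.36],[6.05, 10.83],[2.47, -1.86]]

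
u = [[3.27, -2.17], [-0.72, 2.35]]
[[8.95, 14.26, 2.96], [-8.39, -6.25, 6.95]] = u @ [[0.46, 3.26, 3.6], [-3.43, -1.66, 4.06]]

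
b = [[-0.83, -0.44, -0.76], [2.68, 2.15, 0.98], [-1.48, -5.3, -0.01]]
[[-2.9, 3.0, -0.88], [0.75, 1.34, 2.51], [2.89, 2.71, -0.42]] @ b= [[11.75, 12.39, 5.15], [-0.75, -10.75, 0.72], [5.49, 6.78, 0.46]]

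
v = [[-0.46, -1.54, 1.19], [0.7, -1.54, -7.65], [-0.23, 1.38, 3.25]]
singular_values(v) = [8.61, 1.92, 0.06]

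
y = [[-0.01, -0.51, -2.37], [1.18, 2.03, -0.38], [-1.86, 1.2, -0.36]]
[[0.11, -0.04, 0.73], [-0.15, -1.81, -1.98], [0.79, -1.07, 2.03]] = y @ [[-0.34, -0.01, -1.24], [0.11, -0.85, -0.3], [-0.07, 0.2, -0.24]]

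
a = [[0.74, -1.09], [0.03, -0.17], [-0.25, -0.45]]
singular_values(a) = [1.35, 0.46]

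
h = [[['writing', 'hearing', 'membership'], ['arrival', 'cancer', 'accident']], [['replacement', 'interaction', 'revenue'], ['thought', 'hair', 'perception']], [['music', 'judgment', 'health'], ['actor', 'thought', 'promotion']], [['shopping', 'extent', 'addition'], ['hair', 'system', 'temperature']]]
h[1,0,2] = 'revenue'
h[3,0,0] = 'shopping'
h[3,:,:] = [['shopping', 'extent', 'addition'], ['hair', 'system', 'temperature']]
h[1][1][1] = 'hair'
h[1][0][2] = 'revenue'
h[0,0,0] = 'writing'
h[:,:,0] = [['writing', 'arrival'], ['replacement', 'thought'], ['music', 'actor'], ['shopping', 'hair']]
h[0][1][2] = 'accident'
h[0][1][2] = 'accident'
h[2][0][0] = 'music'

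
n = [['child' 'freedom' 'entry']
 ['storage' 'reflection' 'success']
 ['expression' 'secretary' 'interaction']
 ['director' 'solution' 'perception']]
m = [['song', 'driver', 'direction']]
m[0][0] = 'song'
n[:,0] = ['child', 'storage', 'expression', 'director']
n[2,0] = 'expression'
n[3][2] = 'perception'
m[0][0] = 'song'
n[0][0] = 'child'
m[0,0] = 'song'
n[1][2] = 'success'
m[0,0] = 'song'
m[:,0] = ['song']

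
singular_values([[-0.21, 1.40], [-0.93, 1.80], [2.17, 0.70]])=[2.47, 2.28]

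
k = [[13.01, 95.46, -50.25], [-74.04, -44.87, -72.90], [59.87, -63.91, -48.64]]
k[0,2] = -50.25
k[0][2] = -50.25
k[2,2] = -48.64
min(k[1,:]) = -74.04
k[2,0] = 59.87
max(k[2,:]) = 59.87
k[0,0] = 13.01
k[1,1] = -44.87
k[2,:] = [59.87, -63.91, -48.64]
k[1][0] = -74.04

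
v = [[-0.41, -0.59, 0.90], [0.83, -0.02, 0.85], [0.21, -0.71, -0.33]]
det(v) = -1.044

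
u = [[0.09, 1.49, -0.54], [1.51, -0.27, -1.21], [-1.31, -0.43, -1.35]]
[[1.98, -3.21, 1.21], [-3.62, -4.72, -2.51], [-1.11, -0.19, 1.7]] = u @ [[-1.06, -1.64, -1.54], [1.85, -1.28, 0.89], [1.26, 2.14, -0.05]]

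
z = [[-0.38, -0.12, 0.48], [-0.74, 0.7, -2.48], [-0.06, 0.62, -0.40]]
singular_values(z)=[2.76, 0.52, 0.46]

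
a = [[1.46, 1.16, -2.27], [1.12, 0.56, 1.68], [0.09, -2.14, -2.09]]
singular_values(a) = [3.67, 2.64, 1.24]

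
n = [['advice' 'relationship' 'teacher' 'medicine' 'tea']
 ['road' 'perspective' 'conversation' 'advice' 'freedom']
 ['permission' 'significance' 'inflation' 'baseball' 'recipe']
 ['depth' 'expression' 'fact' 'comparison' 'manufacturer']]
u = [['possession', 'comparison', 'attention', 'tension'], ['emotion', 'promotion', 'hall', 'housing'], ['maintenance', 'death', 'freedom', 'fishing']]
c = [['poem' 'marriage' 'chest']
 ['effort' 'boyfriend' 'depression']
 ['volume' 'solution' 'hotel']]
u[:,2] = ['attention', 'hall', 'freedom']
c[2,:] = ['volume', 'solution', 'hotel']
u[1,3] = 'housing'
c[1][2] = 'depression'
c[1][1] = 'boyfriend'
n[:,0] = ['advice', 'road', 'permission', 'depth']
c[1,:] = ['effort', 'boyfriend', 'depression']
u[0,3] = 'tension'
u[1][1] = 'promotion'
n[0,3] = 'medicine'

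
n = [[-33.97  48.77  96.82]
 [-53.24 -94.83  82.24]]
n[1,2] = 82.24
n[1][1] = -94.83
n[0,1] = 48.77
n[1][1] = -94.83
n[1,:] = [-53.24, -94.83, 82.24]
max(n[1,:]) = 82.24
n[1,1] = -94.83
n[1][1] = -94.83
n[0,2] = 96.82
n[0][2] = 96.82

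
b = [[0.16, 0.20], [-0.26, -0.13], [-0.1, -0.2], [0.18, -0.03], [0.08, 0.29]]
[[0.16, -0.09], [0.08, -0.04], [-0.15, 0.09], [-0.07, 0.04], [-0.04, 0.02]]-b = [[0.00, -0.29], [0.34, 0.09], [-0.05, 0.29], [-0.25, 0.07], [-0.12, -0.27]]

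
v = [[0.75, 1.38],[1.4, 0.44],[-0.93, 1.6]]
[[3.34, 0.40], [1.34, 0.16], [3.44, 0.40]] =v @ [[0.24, 0.03], [2.29, 0.27]]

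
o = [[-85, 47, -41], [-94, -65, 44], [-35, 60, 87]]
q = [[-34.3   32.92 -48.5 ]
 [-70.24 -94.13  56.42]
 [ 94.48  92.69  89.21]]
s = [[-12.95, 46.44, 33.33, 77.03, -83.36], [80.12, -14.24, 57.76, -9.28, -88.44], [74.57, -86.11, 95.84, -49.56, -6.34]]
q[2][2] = 89.21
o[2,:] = [-35, 60, 87]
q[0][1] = 32.92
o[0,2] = -41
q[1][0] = -70.24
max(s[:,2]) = 95.84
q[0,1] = 32.92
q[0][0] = -34.3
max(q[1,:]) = 56.42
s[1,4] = -88.44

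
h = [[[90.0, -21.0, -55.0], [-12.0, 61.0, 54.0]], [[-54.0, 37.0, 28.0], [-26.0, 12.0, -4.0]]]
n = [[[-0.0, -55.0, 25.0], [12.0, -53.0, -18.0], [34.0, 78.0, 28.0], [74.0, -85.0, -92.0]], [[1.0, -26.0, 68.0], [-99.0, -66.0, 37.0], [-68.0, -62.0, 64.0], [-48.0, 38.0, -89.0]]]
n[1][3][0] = -48.0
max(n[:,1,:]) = 37.0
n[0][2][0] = 34.0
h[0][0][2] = -55.0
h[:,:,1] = [[-21.0, 61.0], [37.0, 12.0]]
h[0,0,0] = 90.0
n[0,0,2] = 25.0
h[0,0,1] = -21.0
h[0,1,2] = 54.0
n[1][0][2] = 68.0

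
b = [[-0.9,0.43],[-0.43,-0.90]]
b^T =[[-0.9, -0.43], [0.43, -0.90]]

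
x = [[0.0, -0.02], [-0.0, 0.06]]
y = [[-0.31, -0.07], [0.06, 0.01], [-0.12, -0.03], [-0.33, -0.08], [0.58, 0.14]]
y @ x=[[0.0, 0.0], [0.0, -0.00], [0.00, 0.0], [0.00, 0.00], [0.00, -0.00]]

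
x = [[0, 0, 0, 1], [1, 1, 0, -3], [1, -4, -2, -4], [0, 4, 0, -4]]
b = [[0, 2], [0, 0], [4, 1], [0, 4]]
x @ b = [[0, 4], [0, -10], [-8, -16], [0, -16]]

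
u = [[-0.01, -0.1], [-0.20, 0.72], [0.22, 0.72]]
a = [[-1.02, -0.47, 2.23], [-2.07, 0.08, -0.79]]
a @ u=[[0.59, 1.37], [-0.17, -0.3]]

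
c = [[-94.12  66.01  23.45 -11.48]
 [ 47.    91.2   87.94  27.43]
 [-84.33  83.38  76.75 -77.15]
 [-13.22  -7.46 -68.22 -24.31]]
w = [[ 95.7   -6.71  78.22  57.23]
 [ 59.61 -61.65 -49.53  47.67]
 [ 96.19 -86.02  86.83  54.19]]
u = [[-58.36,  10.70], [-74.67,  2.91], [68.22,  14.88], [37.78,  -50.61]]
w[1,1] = -61.65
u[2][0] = 68.22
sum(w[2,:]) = 151.19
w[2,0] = 96.19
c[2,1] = 83.38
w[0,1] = -6.71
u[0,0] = -58.36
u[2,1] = 14.88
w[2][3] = 54.19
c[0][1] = 66.01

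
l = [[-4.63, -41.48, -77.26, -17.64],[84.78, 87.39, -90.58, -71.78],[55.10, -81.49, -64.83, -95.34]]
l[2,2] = -64.83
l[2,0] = 55.1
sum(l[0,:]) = -141.01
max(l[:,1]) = 87.39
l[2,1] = -81.49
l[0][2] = -77.26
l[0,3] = -17.64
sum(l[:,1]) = -35.57999999999999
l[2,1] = -81.49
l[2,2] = -64.83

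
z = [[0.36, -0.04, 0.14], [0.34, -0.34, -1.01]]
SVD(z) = [[-0.00, 1.0], [1.0, 0.0]] @ diag([1.1186270586790088, 0.38829563941814893]) @ [[0.3, -0.30, -0.9], [0.93, -0.11, 0.35]]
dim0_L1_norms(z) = [0.7, 0.38, 1.15]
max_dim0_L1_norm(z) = 1.15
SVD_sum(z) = [[-0.0, 0.0, 0.0], [0.34, -0.34, -1.01]] + [[0.36, -0.04, 0.14], [0.00, -0.00, 0.0]]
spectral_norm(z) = 1.12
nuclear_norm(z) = 1.51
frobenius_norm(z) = 1.18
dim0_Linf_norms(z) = [0.36, 0.34, 1.01]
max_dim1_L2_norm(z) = 1.12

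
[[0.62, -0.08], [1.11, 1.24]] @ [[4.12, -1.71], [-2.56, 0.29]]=[[2.76, -1.08], [1.40, -1.54]]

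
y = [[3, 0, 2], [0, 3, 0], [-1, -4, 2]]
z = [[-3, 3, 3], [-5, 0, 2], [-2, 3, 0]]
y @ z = [[-13, 15, 9], [-15, 0, 6], [19, 3, -11]]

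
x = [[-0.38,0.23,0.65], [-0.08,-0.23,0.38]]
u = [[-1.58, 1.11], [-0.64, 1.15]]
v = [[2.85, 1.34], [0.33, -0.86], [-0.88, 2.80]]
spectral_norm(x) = 0.85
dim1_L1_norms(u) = [2.69, 1.79]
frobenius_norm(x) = 0.91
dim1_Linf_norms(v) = [2.85, 0.86, 2.8]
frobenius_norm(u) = 2.34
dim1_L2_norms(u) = [1.93, 1.32]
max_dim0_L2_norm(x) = 0.75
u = x @ v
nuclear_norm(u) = 2.77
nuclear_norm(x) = 1.17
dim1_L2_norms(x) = [0.79, 0.45]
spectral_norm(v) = 3.31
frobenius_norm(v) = 4.40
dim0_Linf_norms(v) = [2.85, 2.8]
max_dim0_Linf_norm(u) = 1.58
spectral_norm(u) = 2.29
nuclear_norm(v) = 6.21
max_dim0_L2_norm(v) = 3.22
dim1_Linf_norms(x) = [0.65, 0.38]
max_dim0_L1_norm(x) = 1.03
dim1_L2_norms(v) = [3.15, 0.92, 2.94]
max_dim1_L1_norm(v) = 4.19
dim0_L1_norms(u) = [2.22, 2.26]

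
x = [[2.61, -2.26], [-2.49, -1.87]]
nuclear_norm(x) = 6.53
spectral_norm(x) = 3.65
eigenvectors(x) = [[0.91, 0.38], [-0.41, 0.93]]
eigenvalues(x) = [3.63, -2.89]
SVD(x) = [[-0.85,0.53], [0.53,0.85]] @ diag([3.6521533822407197, 2.877234031598346]) @ [[-0.97, 0.25], [-0.25, -0.97]]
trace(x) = 0.74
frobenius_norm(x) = 4.65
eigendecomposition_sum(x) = [[3.06, -1.26], [-1.39, 0.57]] + [[-0.45, -1.00], [-1.10, -2.44]]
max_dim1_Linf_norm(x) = 2.61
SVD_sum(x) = [[3.00, -0.79], [-1.87, 0.49]] + [[-0.39,-1.47], [-0.62,-2.36]]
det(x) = -10.51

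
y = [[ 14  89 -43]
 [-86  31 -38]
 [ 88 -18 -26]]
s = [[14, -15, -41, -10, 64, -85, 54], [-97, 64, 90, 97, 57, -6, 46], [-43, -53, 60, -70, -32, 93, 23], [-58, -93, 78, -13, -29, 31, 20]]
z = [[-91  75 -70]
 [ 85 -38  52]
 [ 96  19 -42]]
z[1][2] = 52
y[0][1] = 89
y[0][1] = 89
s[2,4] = -32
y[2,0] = 88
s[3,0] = -58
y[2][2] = -26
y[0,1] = 89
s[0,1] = -15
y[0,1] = 89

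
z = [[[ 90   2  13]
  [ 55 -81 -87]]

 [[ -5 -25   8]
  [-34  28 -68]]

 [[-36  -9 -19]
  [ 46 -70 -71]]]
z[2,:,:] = [[-36, -9, -19], [46, -70, -71]]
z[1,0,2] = 8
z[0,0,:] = [90, 2, 13]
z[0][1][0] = 55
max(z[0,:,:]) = 90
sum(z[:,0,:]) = 19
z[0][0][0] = 90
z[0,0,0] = 90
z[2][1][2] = -71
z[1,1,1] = 28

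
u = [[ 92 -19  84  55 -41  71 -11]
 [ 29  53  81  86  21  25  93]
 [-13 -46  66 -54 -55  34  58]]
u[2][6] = 58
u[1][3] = 86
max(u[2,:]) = 66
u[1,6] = 93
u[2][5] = 34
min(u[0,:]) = -41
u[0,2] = 84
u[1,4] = 21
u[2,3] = -54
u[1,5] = 25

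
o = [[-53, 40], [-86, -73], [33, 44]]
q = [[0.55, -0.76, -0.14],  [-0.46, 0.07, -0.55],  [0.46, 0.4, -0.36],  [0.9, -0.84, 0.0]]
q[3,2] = 0.004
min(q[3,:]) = -0.84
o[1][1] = -73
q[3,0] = 0.903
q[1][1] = 0.071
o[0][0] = -53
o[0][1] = 40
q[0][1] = -0.756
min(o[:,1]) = -73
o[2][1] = 44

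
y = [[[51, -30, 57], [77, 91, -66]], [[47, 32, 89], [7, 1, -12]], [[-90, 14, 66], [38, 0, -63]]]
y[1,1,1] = 1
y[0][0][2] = 57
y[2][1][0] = 38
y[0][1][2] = -66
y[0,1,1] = 91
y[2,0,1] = 14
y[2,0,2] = 66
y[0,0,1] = -30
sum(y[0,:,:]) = 180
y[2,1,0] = 38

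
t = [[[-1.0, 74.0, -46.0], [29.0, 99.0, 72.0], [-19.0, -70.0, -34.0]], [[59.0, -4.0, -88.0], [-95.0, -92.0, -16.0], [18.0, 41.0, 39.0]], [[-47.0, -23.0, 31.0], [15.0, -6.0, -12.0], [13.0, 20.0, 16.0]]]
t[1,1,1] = -92.0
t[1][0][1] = -4.0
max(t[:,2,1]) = 41.0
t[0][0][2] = -46.0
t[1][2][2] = 39.0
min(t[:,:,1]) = -92.0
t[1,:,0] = [59.0, -95.0, 18.0]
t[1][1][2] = -16.0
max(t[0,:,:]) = 99.0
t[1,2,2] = 39.0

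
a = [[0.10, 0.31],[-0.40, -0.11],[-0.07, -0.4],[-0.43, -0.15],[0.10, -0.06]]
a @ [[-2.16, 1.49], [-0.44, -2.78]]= [[-0.35,  -0.71], [0.91,  -0.29], [0.33,  1.01], [0.99,  -0.22], [-0.19,  0.32]]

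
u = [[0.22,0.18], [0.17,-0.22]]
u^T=[[0.22, 0.17],[0.18, -0.22]]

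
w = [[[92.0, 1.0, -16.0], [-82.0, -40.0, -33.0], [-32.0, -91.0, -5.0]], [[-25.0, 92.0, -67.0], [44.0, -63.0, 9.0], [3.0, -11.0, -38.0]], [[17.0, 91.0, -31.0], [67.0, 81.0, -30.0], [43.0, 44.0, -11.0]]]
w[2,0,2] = -31.0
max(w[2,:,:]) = 91.0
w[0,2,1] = -91.0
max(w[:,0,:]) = 92.0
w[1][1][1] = -63.0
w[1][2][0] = 3.0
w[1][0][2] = -67.0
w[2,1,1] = 81.0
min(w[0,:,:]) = -91.0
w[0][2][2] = -5.0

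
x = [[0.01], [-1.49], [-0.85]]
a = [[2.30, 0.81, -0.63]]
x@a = [[0.02, 0.01, -0.01], [-3.43, -1.21, 0.94], [-1.95, -0.69, 0.54]]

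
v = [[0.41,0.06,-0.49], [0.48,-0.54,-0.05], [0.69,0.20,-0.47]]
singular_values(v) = [1.12, 0.63, 0.16]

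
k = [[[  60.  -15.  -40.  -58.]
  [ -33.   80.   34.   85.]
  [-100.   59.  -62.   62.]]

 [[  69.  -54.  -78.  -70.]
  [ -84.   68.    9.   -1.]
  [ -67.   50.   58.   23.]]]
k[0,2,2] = -62.0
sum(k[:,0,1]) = -69.0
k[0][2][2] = -62.0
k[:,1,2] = [34.0, 9.0]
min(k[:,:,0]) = -100.0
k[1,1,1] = 68.0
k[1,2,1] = 50.0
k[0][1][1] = 80.0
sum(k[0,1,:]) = 166.0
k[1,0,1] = -54.0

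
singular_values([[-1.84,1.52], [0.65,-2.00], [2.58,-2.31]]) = [4.6, 0.99]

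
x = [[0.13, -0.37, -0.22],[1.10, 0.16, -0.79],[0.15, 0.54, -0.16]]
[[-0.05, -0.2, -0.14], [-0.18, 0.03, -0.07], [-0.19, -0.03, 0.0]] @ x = [[-0.25, -0.09, 0.19], [-0.0, 0.03, 0.03], [-0.06, 0.07, 0.07]]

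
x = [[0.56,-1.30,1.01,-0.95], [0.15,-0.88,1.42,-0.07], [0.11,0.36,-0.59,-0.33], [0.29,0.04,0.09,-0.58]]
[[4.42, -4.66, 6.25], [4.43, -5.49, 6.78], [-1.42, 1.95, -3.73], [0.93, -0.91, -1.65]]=x@[[0.86, -1.40, -4.42], [-0.29, -0.17, -5.76], [2.81, -3.81, 1.70], [-0.76, 0.26, 0.51]]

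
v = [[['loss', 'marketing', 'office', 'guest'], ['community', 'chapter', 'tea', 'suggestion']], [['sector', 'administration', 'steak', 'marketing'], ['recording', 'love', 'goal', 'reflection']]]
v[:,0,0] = ['loss', 'sector']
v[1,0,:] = ['sector', 'administration', 'steak', 'marketing']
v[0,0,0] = 'loss'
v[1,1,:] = ['recording', 'love', 'goal', 'reflection']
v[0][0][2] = 'office'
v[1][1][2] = 'goal'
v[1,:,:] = [['sector', 'administration', 'steak', 'marketing'], ['recording', 'love', 'goal', 'reflection']]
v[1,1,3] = 'reflection'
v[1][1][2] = 'goal'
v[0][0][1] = 'marketing'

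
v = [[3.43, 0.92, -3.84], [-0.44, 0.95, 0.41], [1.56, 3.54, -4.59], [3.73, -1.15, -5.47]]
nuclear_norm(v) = 14.51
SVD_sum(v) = [[2.72,0.85,-4.3], [-0.22,-0.07,0.35], [2.76,0.87,-4.36], [3.34,1.05,-5.28]] + [[0.06, -0.17, 0.0], [-0.34, 0.98, -0.02], [-0.95, 2.76, -0.05], [0.72, -2.08, 0.04]] + [[0.65,0.23,0.46], [0.12,0.04,0.08], [-0.24,-0.09,-0.17], [-0.32,-0.12,-0.23]]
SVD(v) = [[-0.53, 0.05, 0.84], [0.04, -0.27, 0.15], [-0.54, -0.77, -0.31], [-0.65, 0.58, -0.42]] @ diag([9.712824265451127, 3.8063010824639485, 0.9918754246867653]) @ [[-0.53, -0.17, 0.83], [0.33, -0.95, 0.02], [0.79, 0.28, 0.55]]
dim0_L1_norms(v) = [9.16, 6.56, 14.31]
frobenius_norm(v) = 10.48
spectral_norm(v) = 9.71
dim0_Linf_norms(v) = [3.73, 3.54, 5.47]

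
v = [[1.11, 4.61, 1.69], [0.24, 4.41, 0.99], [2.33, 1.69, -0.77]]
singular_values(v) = [6.98, 2.36, 0.66]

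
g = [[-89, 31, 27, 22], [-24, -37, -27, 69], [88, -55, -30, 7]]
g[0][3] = 22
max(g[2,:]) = 88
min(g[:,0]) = -89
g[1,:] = [-24, -37, -27, 69]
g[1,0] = -24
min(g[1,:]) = -37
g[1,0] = -24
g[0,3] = 22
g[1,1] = -37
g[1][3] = 69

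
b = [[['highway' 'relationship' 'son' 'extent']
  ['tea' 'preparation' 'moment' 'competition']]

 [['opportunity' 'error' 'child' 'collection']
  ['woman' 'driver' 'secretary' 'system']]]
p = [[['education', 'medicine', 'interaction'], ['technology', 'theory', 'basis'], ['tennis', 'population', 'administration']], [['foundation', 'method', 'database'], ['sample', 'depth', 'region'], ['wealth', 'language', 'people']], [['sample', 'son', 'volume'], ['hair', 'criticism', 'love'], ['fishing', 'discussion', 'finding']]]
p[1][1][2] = 'region'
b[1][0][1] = 'error'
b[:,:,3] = [['extent', 'competition'], ['collection', 'system']]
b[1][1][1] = 'driver'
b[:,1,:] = [['tea', 'preparation', 'moment', 'competition'], ['woman', 'driver', 'secretary', 'system']]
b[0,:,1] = ['relationship', 'preparation']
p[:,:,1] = [['medicine', 'theory', 'population'], ['method', 'depth', 'language'], ['son', 'criticism', 'discussion']]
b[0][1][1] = 'preparation'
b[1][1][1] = 'driver'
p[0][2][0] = 'tennis'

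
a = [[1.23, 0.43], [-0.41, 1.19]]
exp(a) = [[3.13, 1.4], [-1.33, 3.0]]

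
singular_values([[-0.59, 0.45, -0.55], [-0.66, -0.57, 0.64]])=[1.13, 0.86]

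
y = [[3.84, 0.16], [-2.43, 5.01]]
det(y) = 19.63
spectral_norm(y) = 5.89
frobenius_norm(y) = 6.77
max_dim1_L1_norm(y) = 7.44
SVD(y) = [[-0.39,0.92], [0.92,0.39]] @ diag([5.887492667902663, 3.3337111580627945]) @ [[-0.64, 0.77], [0.77, 0.64]]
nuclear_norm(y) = 9.22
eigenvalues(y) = [(4.42+0.22j), (4.42-0.22j)]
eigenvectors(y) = [[-0.23+0.09j, -0.23-0.09j],[(-0.97+0j), -0.97-0.00j]]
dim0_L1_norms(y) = [6.27, 5.17]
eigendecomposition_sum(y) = [[(1.92+6.11j), 0.08-1.64j], [-1.21+24.91j, 2.50-5.89j]] + [[1.92-6.11j, (0.08+1.64j)], [-1.22-24.91j, (2.51+5.89j)]]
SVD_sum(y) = [[1.48,-1.79],[-3.44,4.17]] + [[2.36,1.95], [1.01,0.84]]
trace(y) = 8.85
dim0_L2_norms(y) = [4.54, 5.01]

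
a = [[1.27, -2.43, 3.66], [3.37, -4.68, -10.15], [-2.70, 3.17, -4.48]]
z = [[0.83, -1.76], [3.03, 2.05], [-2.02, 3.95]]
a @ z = [[-13.7, 7.24], [9.12, -55.62], [16.41, -6.45]]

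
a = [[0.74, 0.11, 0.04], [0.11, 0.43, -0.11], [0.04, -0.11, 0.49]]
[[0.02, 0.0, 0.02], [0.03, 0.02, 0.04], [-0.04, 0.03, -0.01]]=a@[[0.03, -0.01, 0.02], [0.04, 0.07, 0.09], [-0.08, 0.08, -0.01]]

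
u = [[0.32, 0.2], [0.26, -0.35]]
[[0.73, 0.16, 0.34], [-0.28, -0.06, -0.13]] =u@ [[1.22, 0.26, 0.56], [1.72, 0.37, 0.79]]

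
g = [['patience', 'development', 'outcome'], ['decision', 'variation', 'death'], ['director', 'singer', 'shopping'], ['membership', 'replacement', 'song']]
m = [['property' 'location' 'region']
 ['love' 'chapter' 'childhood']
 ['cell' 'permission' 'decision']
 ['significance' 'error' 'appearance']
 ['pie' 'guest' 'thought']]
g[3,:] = ['membership', 'replacement', 'song']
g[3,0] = 'membership'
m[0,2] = 'region'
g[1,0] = 'decision'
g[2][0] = 'director'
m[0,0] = 'property'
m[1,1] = 'chapter'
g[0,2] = 'outcome'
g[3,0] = 'membership'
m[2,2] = 'decision'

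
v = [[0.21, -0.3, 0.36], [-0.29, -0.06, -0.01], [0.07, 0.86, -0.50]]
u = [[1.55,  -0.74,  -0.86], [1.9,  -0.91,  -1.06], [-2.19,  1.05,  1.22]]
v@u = [[-1.03, 0.50, 0.58], [-0.54, 0.26, 0.30], [2.84, -1.36, -1.58]]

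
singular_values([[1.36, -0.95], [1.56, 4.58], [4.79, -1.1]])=[5.23, 4.8]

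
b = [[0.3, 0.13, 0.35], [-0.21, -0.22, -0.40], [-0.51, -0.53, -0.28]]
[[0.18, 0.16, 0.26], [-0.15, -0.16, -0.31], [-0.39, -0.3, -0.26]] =b @ [[0.51, 0.26, -0.03],  [0.26, 0.25, 0.13],  [-0.03, 0.13, 0.72]]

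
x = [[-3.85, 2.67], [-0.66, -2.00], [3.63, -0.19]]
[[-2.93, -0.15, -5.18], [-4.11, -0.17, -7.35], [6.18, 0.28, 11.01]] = x @ [[1.78, 0.08, 3.17], [1.47, 0.06, 2.63]]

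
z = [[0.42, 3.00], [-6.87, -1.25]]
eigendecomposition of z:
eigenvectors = [[(-0.1-0.54j), -0.10+0.54j], [0.83+0.00j, 0.83-0.00j]]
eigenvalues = [(-0.41+4.46j), (-0.41-4.46j)]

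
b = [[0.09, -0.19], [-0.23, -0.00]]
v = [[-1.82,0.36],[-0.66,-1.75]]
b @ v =[[-0.04, 0.36], [0.42, -0.08]]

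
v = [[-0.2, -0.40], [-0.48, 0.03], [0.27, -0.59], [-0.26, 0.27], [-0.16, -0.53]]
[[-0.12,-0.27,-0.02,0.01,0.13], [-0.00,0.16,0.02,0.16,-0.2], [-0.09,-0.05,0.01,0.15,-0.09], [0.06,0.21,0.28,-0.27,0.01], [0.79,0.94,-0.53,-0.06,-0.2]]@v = [[0.12, -0.01], [-0.08, 0.14], [0.02, 0.12], [0.03, -0.26], [-0.70, 0.11]]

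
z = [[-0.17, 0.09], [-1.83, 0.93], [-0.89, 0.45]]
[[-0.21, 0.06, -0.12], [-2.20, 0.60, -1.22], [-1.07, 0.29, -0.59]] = z@[[0.95, -0.27, 0.11], [-0.5, 0.11, -1.10]]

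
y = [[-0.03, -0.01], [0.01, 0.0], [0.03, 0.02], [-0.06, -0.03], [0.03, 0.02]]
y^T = [[-0.03, 0.01, 0.03, -0.06, 0.03],  [-0.01, 0.0, 0.02, -0.03, 0.02]]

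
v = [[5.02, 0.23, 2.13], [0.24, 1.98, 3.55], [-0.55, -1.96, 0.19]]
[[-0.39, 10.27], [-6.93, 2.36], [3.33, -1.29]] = v @ [[0.4, 1.85], [-1.9, 0.18], [-0.92, 0.44]]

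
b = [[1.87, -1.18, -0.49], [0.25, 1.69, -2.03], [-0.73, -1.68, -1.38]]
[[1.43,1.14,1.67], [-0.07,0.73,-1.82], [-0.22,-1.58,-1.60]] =b@[[0.67,0.92,1.0], [-0.15,0.44,-0.19], [-0.01,0.12,0.86]]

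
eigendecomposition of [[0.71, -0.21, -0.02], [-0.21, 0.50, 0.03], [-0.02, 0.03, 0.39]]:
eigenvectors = [[-0.85, 0.43, 0.32],[0.53, 0.76, 0.39],[0.07, -0.5, 0.86]]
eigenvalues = [0.84, 0.36, 0.4]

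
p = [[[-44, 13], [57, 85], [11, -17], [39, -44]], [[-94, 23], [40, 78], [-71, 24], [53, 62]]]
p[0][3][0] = 39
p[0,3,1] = -44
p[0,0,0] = -44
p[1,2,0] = -71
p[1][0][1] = 23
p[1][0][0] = -94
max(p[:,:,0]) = 57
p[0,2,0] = 11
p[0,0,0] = -44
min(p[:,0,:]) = -94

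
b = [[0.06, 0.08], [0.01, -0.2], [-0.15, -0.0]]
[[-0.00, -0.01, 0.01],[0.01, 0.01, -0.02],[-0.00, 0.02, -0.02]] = b @ [[0.02, -0.14, 0.10], [-0.04, -0.08, 0.08]]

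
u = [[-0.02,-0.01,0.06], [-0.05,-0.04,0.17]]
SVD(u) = [[-0.33, -0.94], [-0.94, 0.33]] @ diag([0.19256179053275943, 0.004467306438750185]) @ [[0.28, 0.21, -0.94], [0.51, -0.86, -0.04]]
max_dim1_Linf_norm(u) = 0.17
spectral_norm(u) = 0.19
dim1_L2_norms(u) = [0.06, 0.18]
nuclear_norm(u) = 0.20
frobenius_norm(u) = 0.19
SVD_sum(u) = [[-0.02, -0.01, 0.06], [-0.05, -0.04, 0.17]] + [[-0.00, 0.0, 0.0], [0.00, -0.0, -0.00]]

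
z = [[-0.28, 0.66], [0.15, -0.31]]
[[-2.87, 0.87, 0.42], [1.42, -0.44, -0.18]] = z@[[3.92, -1.92, 1.25], [-2.68, 0.5, 1.17]]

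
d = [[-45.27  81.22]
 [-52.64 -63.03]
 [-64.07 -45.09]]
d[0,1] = 81.22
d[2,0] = -64.07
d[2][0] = -64.07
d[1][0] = -52.64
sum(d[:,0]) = -161.98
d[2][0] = -64.07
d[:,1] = [81.22, -63.03, -45.09]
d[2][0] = -64.07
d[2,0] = -64.07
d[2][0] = -64.07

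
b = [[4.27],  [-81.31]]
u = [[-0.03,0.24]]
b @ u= [[-0.13, 1.02], [2.44, -19.51]]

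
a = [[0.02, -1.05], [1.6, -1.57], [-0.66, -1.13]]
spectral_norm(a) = 2.44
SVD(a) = [[0.37, -0.38], [0.89, 0.40], [0.26, -0.83]] @ diag([2.435600188037529, 1.3813586514846727]) @ [[0.52, -0.85], [0.85, 0.52]]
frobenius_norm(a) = 2.80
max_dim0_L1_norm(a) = 3.75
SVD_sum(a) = [[0.47, -0.78], [1.13, -1.86], [0.32, -0.53]] + [[-0.45, -0.27], [0.47, 0.29], [-0.98, -0.60]]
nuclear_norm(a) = 3.82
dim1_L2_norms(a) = [1.05, 2.24, 1.31]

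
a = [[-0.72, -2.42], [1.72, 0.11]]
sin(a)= [[-1.84, -4.18], [2.97, -0.41]]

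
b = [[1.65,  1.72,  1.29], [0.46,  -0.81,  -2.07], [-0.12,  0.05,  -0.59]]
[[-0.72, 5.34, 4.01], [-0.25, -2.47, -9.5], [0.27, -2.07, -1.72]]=b@[[-0.77, 3.22, -2.04], [0.51, -2.00, 1.68], [-0.25, 2.69, 3.48]]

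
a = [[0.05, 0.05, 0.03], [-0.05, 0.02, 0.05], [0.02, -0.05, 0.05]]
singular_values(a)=[0.08, 0.08, 0.07]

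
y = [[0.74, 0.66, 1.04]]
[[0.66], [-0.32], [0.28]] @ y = [[0.49, 0.44, 0.69], [-0.24, -0.21, -0.33], [0.21, 0.18, 0.29]]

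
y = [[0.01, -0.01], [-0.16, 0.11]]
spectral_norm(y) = 0.19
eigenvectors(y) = [[-0.58, 0.09], [-0.81, -1.00]]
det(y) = -0.00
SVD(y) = [[-0.07, 1.0], [1.0, 0.07]] @ diag([0.19466227817807283, 0.0025685510550873367]) @ [[-0.82, 0.57],[-0.57, -0.82]]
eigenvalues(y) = [-0.0, 0.12]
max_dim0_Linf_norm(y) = 0.16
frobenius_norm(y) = 0.19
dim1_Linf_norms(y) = [0.01, 0.16]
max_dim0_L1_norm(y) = 0.17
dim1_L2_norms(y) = [0.01, 0.19]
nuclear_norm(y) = 0.20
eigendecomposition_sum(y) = [[-0.00, -0.00], [-0.01, -0.0]] + [[0.01, -0.01],[-0.15, 0.11]]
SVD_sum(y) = [[0.01,-0.01], [-0.16,0.11]] + [[-0.0, -0.00], [-0.00, -0.00]]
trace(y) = 0.12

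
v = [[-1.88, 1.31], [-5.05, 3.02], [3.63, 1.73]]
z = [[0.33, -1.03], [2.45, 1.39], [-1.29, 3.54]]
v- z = [[-2.21,2.34], [-7.50,1.63], [4.92,-1.81]]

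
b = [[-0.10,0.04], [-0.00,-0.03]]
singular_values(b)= [0.11, 0.03]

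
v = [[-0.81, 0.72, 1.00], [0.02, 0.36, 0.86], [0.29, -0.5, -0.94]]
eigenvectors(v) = [[-0.83, 0.33, -0.03], [-0.26, 0.87, -0.82], [0.49, -0.36, 0.57]]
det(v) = 0.00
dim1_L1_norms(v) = [2.53, 1.24, 1.73]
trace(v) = -1.39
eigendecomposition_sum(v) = [[-0.83, 0.71, 0.97], [-0.26, 0.22, 0.30], [0.48, -0.41, -0.56]] + [[0.01, 0.01, 0.01],[0.01, 0.03, 0.04],[-0.01, -0.01, -0.02]] + [[0.01, 0.0, 0.02], [0.27, 0.11, 0.52], [-0.19, -0.08, -0.36]]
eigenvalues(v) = [-1.17, 0.02, -0.24]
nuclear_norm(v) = 2.52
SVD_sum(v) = [[-0.53, 0.68, 1.15], [-0.31, 0.40, 0.68], [0.4, -0.52, -0.88]] + [[-0.28, 0.04, -0.15], [0.33, -0.04, 0.18], [-0.11, 0.02, -0.06]] + [[0.0, 0.00, -0.0], [0.00, 0.0, -0.0], [0.00, 0.00, -0.0]]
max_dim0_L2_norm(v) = 1.62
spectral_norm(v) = 2.00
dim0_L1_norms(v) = [1.12, 1.58, 2.8]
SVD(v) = [[-0.72, 0.63, 0.30], [-0.43, -0.74, 0.52], [0.55, 0.25, 0.8]] @ diag([1.9991623803583605, 0.5149083399831914, 0.004379312234349799]) @ [[0.37,  -0.47,  -0.8], [-0.87,  0.12,  -0.47], [0.32,  0.87,  -0.37]]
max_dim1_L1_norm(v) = 2.53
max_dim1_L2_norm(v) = 1.47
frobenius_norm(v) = 2.06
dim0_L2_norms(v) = [0.86, 0.95, 1.62]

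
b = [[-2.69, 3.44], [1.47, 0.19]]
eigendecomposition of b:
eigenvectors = [[-0.94, -0.64], [0.34, -0.77]]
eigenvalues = [-3.92, 1.42]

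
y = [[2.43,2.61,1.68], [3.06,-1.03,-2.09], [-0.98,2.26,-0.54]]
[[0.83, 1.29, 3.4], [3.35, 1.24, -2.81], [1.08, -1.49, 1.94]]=y @ [[0.55, 0.58, -0.12], [0.47, -0.31, 0.97], [-1.03, 0.41, 0.69]]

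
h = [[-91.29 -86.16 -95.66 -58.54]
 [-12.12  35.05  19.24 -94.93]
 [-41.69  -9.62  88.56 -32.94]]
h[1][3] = -94.93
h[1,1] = 35.05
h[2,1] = -9.62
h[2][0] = -41.69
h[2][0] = -41.69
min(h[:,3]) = -94.93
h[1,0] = -12.12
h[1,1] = 35.05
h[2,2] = 88.56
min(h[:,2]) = -95.66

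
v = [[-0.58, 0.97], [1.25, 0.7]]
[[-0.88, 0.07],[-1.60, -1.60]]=v @ [[-0.58, -0.99],[-1.25, -0.52]]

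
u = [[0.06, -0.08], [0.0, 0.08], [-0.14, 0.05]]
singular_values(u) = [0.18, 0.08]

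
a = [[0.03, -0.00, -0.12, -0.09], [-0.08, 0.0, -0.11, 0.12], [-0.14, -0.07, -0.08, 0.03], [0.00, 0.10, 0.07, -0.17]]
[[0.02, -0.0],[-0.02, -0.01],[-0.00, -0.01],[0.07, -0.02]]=a @[[-0.18, 0.16], [0.26, -0.14], [0.03, 0.03], [-0.27, 0.05]]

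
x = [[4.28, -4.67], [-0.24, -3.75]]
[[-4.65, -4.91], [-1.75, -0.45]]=x @ [[-0.54, -0.95], [0.50, 0.18]]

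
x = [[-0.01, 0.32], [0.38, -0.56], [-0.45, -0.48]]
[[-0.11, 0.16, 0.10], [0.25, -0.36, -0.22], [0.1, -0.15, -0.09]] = x @ [[0.15, -0.21, -0.13], [-0.34, 0.50, 0.31]]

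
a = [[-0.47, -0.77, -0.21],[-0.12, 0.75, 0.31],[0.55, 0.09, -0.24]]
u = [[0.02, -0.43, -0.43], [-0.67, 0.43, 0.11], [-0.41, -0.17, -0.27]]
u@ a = [[-0.19, -0.38, -0.03], [0.32, 0.85, 0.25], [0.06, 0.16, 0.1]]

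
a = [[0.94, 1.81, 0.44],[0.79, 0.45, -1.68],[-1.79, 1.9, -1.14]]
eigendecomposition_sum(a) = [[(1.31-0j),(1.04-0j),-0.37-0.00j], [0.87-0.00j,0.69-0.00j,-0.24-0.00j], [-0.22+0.00j,(-0.17+0j),0.06+0.00j]] + [[(-0.19+0.37j), (0.38-0.46j), (0.4+0.4j)], [-0.04-0.54j, -0.12+0.77j, -0.72-0.17j], [(-0.79-0.21j), 1.04+0.56j, -0.60+0.94j]] + [[-0.19-0.37j, 0.38+0.46j, 0.40-0.40j], [(-0.04+0.54j), -0.12-0.77j, (-0.72+0.17j)], [(-0.79+0.21j), (1.04-0.56j), -0.60-0.94j]]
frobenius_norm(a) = 4.01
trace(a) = 0.25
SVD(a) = [[0.30, -0.85, 0.43],[0.28, -0.36, -0.89],[0.91, 0.39, 0.13]] @ diag([2.9902735017232454, 2.030465668881403, 1.746846745534878]) @ [[-0.38,0.8,-0.46], [-0.87,-0.47,-0.11], [-0.30,0.36,0.88]]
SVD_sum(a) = [[-0.34, 0.72, -0.41], [-0.32, 0.67, -0.39], [-1.03, 2.19, -1.26]] + [[1.51, 0.82, 0.19], [0.63, 0.34, 0.08], [-0.69, -0.37, -0.08]] + [[-0.23, 0.27, 0.67], [0.47, -0.56, -1.37], [-0.07, 0.08, 0.2]]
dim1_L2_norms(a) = [2.09, 1.91, 2.85]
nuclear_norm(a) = 6.77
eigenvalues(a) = [(2.07+0j), (-0.91+2.08j), (-0.91-2.08j)]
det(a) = 10.61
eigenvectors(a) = [[(-0.83+0j), (0.08-0.38j), 0.08+0.38j], [-0.55+0.00j, 0.17+0.48j, (0.17-0.48j)], [0.14+0.00j, (0.77+0j), 0.77-0.00j]]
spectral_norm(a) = 2.99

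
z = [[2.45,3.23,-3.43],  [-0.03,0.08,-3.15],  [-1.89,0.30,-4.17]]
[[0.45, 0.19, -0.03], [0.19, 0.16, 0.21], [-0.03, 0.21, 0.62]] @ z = [[1.15, 1.46, -2.02], [0.06, 0.69, -2.03], [-1.25, 0.11, -3.14]]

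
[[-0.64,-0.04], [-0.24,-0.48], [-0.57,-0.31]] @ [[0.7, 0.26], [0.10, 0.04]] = [[-0.45,-0.17],[-0.22,-0.08],[-0.43,-0.16]]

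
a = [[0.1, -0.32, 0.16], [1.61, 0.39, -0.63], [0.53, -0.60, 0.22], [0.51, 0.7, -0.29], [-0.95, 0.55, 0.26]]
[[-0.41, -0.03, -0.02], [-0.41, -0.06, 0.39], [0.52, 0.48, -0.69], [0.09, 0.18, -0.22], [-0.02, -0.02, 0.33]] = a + [[-0.51, 0.29, -0.18], [-2.02, -0.45, 1.02], [-0.01, 1.08, -0.91], [-0.42, -0.52, 0.07], [0.93, -0.57, 0.07]]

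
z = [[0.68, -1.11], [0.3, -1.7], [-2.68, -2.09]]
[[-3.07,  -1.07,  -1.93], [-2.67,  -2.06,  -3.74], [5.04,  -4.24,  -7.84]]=z@[[-2.73,0.56,1.06],[1.09,1.31,2.39]]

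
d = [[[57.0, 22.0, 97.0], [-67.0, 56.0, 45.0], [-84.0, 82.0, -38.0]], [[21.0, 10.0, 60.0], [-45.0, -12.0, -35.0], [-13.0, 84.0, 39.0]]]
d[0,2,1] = 82.0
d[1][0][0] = 21.0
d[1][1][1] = -12.0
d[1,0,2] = 60.0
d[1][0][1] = 10.0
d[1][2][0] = -13.0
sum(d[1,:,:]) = 109.0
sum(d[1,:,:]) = 109.0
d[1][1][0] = -45.0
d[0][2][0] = -84.0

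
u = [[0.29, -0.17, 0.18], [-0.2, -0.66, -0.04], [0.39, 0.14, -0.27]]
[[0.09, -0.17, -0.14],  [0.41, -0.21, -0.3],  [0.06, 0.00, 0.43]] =u@[[0.14, -0.26, 0.33], [-0.65, 0.4, 0.41], [-0.34, -0.17, -0.9]]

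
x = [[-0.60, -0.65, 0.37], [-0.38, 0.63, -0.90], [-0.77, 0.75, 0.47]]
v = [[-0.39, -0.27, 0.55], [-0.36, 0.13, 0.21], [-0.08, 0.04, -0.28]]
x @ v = [[0.44, 0.09, -0.57], [-0.01, 0.15, 0.18], [-0.01, 0.32, -0.4]]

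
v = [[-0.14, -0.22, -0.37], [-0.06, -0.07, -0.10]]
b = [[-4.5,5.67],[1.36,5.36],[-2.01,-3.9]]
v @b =[[1.07, -0.53],  [0.38, -0.33]]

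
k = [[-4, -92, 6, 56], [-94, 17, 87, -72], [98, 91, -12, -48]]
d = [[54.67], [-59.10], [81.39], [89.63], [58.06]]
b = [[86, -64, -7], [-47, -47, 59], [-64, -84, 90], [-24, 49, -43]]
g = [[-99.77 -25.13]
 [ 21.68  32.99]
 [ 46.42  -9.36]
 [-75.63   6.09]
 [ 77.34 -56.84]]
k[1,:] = [-94, 17, 87, -72]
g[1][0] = 21.68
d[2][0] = 81.39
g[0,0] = -99.77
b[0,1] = -64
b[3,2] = -43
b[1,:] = [-47, -47, 59]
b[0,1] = -64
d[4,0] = 58.06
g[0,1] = -25.13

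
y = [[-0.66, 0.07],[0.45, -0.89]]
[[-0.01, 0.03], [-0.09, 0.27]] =y@ [[0.03, -0.09], [0.12, -0.35]]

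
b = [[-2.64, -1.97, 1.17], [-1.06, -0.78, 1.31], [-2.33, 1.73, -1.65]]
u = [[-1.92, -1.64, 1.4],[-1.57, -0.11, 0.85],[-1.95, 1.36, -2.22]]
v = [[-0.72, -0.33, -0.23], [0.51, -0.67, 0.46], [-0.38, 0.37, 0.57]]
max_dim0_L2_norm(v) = 0.96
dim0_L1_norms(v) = [1.61, 1.37, 1.26]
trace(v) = -0.82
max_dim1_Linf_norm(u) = 2.22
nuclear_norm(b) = 7.85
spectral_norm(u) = 3.42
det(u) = 6.90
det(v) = 0.57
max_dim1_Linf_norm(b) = 2.64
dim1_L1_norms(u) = [4.96, 2.53, 5.53]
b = v + u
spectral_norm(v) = 1.06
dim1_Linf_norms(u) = [1.92, 1.57, 2.22]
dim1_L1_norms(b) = [5.78, 3.15, 5.71]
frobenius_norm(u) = 4.70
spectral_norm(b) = 3.90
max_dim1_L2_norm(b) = 3.5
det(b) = 7.77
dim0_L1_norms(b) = [6.03, 4.48, 4.13]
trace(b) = -5.07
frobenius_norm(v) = 1.49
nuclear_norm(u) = 7.22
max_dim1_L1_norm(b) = 5.78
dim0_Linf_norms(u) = [1.95, 1.64, 2.22]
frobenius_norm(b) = 5.18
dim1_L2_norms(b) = [3.5, 1.86, 3.34]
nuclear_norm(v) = 2.53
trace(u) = -4.25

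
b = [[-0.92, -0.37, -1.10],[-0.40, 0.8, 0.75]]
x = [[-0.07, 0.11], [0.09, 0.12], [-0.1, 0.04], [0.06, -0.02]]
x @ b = [[0.02, 0.11, 0.16],[-0.13, 0.06, -0.01],[0.08, 0.07, 0.14],[-0.05, -0.04, -0.08]]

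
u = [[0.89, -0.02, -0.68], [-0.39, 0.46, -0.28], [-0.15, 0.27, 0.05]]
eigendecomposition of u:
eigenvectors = [[0.87+0.00j, 0.37-0.24j, 0.37+0.24j],[-0.43+0.00j, (0.74+0j), (0.74-0j)],[(-0.24+0j), 0.28-0.41j, (0.28+0.41j)]]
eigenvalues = [(1.09+0j), (0.16+0.28j), (0.16-0.28j)]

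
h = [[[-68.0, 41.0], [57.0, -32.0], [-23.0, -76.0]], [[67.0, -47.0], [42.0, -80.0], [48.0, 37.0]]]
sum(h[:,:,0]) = 123.0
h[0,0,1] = 41.0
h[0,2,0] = -23.0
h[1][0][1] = -47.0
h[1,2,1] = 37.0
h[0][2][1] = -76.0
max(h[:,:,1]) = 41.0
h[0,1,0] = 57.0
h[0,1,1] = -32.0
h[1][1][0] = 42.0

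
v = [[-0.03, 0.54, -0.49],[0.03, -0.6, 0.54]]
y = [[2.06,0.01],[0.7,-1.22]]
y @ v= [[-0.06, 1.11, -1.0], [-0.06, 1.11, -1.00]]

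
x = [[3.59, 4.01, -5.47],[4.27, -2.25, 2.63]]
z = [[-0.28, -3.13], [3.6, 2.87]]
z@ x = [[-14.37,  5.92,  -6.7], [25.18,  7.98,  -12.14]]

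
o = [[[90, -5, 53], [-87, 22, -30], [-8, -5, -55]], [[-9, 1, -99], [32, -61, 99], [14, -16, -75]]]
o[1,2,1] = -16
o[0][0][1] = -5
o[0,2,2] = -55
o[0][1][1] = 22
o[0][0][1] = -5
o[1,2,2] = -75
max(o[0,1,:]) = 22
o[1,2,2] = -75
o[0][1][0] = -87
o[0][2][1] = -5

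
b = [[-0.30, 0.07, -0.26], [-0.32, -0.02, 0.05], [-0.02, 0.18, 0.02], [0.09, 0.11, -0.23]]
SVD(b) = [[-0.83, 0.29, 0.17],[-0.55, -0.55, -0.12],[-0.08, 0.14, -0.98],[-0.07, 0.77, 0.02]] @ diag([0.4711500474636184, 0.3479460237060465, 0.17621349937556255]) @ [[0.89, -0.15, 0.43], [0.45, 0.40, -0.8], [0.06, -0.90, -0.43]]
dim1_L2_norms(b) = [0.4, 0.32, 0.18, 0.27]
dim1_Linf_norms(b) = [0.3, 0.32, 0.18, 0.23]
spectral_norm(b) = 0.47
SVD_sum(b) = [[-0.35, 0.06, -0.17], [-0.23, 0.04, -0.11], [-0.03, 0.01, -0.02], [-0.03, 0.01, -0.01]] + [[0.05, 0.04, -0.08],[-0.09, -0.08, 0.15],[0.02, 0.02, -0.04],[0.12, 0.11, -0.21]] + [[0.00,-0.03,-0.01], [-0.00,0.02,0.01], [-0.01,0.16,0.07], [0.0,-0.0,-0.00]]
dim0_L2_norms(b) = [0.45, 0.22, 0.35]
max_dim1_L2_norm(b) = 0.4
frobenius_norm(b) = 0.61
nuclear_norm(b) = 1.00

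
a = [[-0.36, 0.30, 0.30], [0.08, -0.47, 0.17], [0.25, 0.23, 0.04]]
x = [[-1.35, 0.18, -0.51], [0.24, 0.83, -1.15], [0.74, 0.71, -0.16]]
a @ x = [[0.78, 0.4, -0.21], [-0.09, -0.25, 0.47], [-0.25, 0.26, -0.40]]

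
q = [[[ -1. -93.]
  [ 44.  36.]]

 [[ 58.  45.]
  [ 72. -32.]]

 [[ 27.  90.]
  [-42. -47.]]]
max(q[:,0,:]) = 90.0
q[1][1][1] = -32.0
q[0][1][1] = 36.0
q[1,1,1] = -32.0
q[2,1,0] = -42.0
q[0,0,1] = -93.0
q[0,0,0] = -1.0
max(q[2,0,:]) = 90.0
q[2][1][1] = -47.0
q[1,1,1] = -32.0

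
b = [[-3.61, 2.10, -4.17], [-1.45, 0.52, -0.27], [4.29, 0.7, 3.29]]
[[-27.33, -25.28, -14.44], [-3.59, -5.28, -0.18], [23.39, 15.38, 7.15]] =b @ [[1.46, 2.0, -1.00], [-0.12, -3.16, -1.19], [5.23, 2.74, 3.73]]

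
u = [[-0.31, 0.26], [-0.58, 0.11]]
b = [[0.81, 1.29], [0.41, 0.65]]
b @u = [[-1.00, 0.35], [-0.5, 0.18]]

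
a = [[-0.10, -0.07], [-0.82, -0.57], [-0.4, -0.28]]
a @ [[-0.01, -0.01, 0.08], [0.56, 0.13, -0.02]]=[[-0.04, -0.01, -0.01],[-0.31, -0.07, -0.05],[-0.15, -0.03, -0.03]]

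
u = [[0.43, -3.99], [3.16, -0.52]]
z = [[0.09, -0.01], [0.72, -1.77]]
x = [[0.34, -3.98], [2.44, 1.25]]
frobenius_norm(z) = 1.91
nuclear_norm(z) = 1.99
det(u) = 12.38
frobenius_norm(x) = 4.84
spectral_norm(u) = 4.21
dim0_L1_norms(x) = [2.78, 5.23]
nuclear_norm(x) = 6.61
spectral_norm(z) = 1.91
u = x + z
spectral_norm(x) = 4.20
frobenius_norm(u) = 5.13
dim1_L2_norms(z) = [0.09, 1.91]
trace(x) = 1.59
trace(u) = -0.09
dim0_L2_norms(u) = [3.19, 4.02]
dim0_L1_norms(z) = [0.81, 1.78]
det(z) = -0.15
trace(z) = -1.68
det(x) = 10.14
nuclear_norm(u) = 7.15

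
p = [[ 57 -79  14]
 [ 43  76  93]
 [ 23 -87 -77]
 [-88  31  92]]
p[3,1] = 31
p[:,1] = [-79, 76, -87, 31]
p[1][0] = 43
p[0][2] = 14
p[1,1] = 76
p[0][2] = 14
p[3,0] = -88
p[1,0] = 43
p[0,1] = -79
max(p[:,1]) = 76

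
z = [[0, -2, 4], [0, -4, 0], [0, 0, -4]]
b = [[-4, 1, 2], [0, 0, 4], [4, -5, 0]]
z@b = [[16, -20, -8], [0, 0, -16], [-16, 20, 0]]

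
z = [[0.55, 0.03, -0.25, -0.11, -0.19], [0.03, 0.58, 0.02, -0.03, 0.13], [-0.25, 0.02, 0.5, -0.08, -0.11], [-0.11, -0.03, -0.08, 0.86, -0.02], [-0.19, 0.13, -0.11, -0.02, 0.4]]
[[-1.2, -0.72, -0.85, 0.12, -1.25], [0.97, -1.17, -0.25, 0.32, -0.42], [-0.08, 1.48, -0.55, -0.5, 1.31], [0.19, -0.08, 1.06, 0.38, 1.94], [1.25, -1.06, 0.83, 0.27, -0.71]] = z @[[-2.47, -1.08, -1.70, -0.12, -1.84], [1.59, -1.57, -0.47, 0.57, -0.11], [-1.23, 1.99, -1.56, -0.99, 1.59], [-0.13, -0.15, 0.88, 0.36, 2.12], [1.1, -2.12, 1.04, 0.18, -2.07]]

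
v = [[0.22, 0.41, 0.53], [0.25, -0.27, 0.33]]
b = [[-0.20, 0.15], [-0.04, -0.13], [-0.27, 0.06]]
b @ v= [[-0.01,-0.12,-0.06], [-0.04,0.02,-0.06], [-0.04,-0.13,-0.12]]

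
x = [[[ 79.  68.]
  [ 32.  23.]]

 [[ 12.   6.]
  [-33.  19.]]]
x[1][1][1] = 19.0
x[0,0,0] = 79.0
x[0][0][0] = 79.0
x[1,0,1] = 6.0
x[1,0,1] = 6.0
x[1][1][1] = 19.0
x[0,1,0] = 32.0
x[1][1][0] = -33.0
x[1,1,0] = -33.0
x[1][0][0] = 12.0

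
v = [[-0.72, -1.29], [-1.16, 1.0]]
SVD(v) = [[-0.64, 0.77], [0.77, 0.64]] @ diag([1.6510916104507207, 1.3423846296420578]) @ [[-0.26, 0.97], [-0.97, -0.26]]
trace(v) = 0.28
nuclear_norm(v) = 2.99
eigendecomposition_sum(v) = [[-1.07, -0.58], [-0.53, -0.29]] + [[0.35, -0.71],[-0.63, 1.29]]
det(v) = -2.22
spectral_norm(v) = 1.65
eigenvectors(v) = [[-0.9, 0.48], [-0.44, -0.88]]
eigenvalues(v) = [-1.36, 1.64]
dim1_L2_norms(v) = [1.48, 1.53]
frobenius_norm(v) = 2.13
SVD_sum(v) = [[0.27, -1.02], [-0.33, 1.22]] + [[-0.99, -0.27], [-0.83, -0.22]]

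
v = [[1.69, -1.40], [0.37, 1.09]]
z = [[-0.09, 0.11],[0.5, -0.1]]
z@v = [[-0.11, 0.25], [0.81, -0.81]]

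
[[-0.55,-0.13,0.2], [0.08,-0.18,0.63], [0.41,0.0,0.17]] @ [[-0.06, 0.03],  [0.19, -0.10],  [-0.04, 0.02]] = [[0.0,0.00], [-0.06,0.03], [-0.03,0.02]]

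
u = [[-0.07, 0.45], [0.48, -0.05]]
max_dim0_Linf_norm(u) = 0.48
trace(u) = -0.12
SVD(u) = [[-0.62, 0.78],[0.78, 0.62]] @ diag([0.5269540988365687, 0.40326093006803887]) @ [[0.79, -0.61], [0.61, 0.79]]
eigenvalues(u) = [-0.52, 0.4]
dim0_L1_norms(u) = [0.55, 0.5]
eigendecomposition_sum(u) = [[-0.27, 0.25], [0.27, -0.26]] + [[0.20, 0.2], [0.21, 0.21]]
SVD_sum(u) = [[-0.26, 0.2], [0.33, -0.25]] + [[0.19, 0.25], [0.15, 0.20]]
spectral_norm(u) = 0.53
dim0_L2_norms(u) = [0.49, 0.45]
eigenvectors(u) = [[-0.7, -0.69], [0.71, -0.73]]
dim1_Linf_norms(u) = [0.45, 0.48]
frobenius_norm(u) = 0.66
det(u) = -0.21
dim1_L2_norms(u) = [0.46, 0.48]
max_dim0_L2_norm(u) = 0.49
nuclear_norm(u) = 0.93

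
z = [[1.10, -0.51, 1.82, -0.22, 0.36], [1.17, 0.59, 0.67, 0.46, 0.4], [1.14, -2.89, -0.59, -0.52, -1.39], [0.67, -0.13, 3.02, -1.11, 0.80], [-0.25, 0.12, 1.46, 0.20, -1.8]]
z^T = [[1.10,1.17,1.14,0.67,-0.25], [-0.51,0.59,-2.89,-0.13,0.12], [1.82,0.67,-0.59,3.02,1.46], [-0.22,0.46,-0.52,-1.11,0.20], [0.36,0.40,-1.39,0.80,-1.8]]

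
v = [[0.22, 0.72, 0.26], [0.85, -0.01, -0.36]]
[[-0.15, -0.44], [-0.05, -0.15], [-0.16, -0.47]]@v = [[-0.41, -0.10, 0.12], [-0.14, -0.03, 0.04], [-0.43, -0.11, 0.13]]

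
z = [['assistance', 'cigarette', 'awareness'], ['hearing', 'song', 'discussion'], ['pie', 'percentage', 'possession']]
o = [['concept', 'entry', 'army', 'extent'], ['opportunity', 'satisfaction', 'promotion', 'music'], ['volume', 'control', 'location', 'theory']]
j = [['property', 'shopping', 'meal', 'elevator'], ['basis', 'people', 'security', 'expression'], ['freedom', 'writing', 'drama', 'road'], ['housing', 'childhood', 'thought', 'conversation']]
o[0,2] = 'army'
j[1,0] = 'basis'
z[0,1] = 'cigarette'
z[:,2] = ['awareness', 'discussion', 'possession']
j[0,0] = 'property'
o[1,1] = 'satisfaction'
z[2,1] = 'percentage'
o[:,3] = ['extent', 'music', 'theory']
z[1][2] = 'discussion'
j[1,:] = ['basis', 'people', 'security', 'expression']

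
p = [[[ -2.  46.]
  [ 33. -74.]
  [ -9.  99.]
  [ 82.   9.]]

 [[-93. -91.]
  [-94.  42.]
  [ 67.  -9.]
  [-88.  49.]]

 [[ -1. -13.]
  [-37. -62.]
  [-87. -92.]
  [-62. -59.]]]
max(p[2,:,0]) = -1.0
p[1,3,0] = -88.0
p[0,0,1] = 46.0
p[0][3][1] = 9.0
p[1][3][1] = 49.0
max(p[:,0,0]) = -1.0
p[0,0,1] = 46.0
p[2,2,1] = -92.0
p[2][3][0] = -62.0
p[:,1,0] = [33.0, -94.0, -37.0]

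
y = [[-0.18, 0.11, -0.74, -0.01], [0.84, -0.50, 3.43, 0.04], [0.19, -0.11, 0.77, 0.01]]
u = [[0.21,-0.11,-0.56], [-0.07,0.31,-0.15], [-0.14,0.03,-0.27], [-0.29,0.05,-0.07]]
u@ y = [[-0.24, 0.14, -0.96, -0.01],[0.24, -0.15, 1.00, 0.01],[-0.00, -0.00, -0.00, -0.00],[0.08, -0.05, 0.33, 0.0]]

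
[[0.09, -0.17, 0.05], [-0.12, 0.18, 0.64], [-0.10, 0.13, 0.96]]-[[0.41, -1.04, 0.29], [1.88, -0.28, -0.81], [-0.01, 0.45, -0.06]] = [[-0.32, 0.87, -0.24], [-2.0, 0.46, 1.45], [-0.09, -0.32, 1.02]]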